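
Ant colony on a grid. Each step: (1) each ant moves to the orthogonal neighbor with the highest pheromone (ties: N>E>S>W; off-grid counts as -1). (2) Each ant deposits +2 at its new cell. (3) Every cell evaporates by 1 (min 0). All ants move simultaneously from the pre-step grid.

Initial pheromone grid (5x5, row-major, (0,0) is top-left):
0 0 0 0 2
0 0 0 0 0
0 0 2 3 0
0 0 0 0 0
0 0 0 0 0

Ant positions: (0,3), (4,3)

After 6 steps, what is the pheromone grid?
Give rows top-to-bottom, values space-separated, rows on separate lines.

After step 1: ants at (0,4),(3,3)
  0 0 0 0 3
  0 0 0 0 0
  0 0 1 2 0
  0 0 0 1 0
  0 0 0 0 0
After step 2: ants at (1,4),(2,3)
  0 0 0 0 2
  0 0 0 0 1
  0 0 0 3 0
  0 0 0 0 0
  0 0 0 0 0
After step 3: ants at (0,4),(1,3)
  0 0 0 0 3
  0 0 0 1 0
  0 0 0 2 0
  0 0 0 0 0
  0 0 0 0 0
After step 4: ants at (1,4),(2,3)
  0 0 0 0 2
  0 0 0 0 1
  0 0 0 3 0
  0 0 0 0 0
  0 0 0 0 0
After step 5: ants at (0,4),(1,3)
  0 0 0 0 3
  0 0 0 1 0
  0 0 0 2 0
  0 0 0 0 0
  0 0 0 0 0
After step 6: ants at (1,4),(2,3)
  0 0 0 0 2
  0 0 0 0 1
  0 0 0 3 0
  0 0 0 0 0
  0 0 0 0 0

0 0 0 0 2
0 0 0 0 1
0 0 0 3 0
0 0 0 0 0
0 0 0 0 0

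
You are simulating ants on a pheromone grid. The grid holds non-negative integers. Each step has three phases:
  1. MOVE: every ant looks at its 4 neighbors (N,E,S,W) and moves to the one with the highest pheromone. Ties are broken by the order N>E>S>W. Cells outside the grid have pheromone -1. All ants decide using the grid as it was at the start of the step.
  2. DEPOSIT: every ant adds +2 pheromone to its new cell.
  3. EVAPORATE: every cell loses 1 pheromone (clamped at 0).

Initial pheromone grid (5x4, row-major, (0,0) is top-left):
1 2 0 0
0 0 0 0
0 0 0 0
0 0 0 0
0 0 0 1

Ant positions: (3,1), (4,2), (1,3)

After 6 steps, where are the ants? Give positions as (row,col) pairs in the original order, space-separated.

Step 1: ant0:(3,1)->N->(2,1) | ant1:(4,2)->E->(4,3) | ant2:(1,3)->N->(0,3)
  grid max=2 at (4,3)
Step 2: ant0:(2,1)->N->(1,1) | ant1:(4,3)->N->(3,3) | ant2:(0,3)->S->(1,3)
  grid max=1 at (1,1)
Step 3: ant0:(1,1)->N->(0,1) | ant1:(3,3)->S->(4,3) | ant2:(1,3)->N->(0,3)
  grid max=2 at (4,3)
Step 4: ant0:(0,1)->E->(0,2) | ant1:(4,3)->N->(3,3) | ant2:(0,3)->S->(1,3)
  grid max=1 at (0,2)
Step 5: ant0:(0,2)->E->(0,3) | ant1:(3,3)->S->(4,3) | ant2:(1,3)->N->(0,3)
  grid max=3 at (0,3)
Step 6: ant0:(0,3)->S->(1,3) | ant1:(4,3)->N->(3,3) | ant2:(0,3)->S->(1,3)
  grid max=3 at (1,3)

(1,3) (3,3) (1,3)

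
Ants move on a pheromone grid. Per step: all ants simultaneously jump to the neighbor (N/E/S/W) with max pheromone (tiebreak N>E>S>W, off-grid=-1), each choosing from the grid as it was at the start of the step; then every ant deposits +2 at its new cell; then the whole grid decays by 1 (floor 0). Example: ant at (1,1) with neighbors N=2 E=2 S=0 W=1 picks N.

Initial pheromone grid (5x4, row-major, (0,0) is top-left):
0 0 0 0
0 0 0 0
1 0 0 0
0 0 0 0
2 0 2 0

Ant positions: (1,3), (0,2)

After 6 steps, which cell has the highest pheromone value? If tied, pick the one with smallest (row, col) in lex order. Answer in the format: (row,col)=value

Answer: (1,3)=7

Derivation:
Step 1: ant0:(1,3)->N->(0,3) | ant1:(0,2)->E->(0,3)
  grid max=3 at (0,3)
Step 2: ant0:(0,3)->S->(1,3) | ant1:(0,3)->S->(1,3)
  grid max=3 at (1,3)
Step 3: ant0:(1,3)->N->(0,3) | ant1:(1,3)->N->(0,3)
  grid max=5 at (0,3)
Step 4: ant0:(0,3)->S->(1,3) | ant1:(0,3)->S->(1,3)
  grid max=5 at (1,3)
Step 5: ant0:(1,3)->N->(0,3) | ant1:(1,3)->N->(0,3)
  grid max=7 at (0,3)
Step 6: ant0:(0,3)->S->(1,3) | ant1:(0,3)->S->(1,3)
  grid max=7 at (1,3)
Final grid:
  0 0 0 6
  0 0 0 7
  0 0 0 0
  0 0 0 0
  0 0 0 0
Max pheromone 7 at (1,3)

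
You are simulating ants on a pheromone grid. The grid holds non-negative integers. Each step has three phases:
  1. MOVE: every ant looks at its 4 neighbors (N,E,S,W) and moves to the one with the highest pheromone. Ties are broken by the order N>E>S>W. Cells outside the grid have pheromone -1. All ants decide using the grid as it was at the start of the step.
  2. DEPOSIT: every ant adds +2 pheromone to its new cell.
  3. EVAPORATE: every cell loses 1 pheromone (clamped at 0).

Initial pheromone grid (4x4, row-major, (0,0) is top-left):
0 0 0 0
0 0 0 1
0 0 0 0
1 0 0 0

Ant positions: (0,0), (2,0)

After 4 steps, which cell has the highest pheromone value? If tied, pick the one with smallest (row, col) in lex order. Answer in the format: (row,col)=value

Answer: (1,3)=1

Derivation:
Step 1: ant0:(0,0)->E->(0,1) | ant1:(2,0)->S->(3,0)
  grid max=2 at (3,0)
Step 2: ant0:(0,1)->E->(0,2) | ant1:(3,0)->N->(2,0)
  grid max=1 at (0,2)
Step 3: ant0:(0,2)->E->(0,3) | ant1:(2,0)->S->(3,0)
  grid max=2 at (3,0)
Step 4: ant0:(0,3)->S->(1,3) | ant1:(3,0)->N->(2,0)
  grid max=1 at (1,3)
Final grid:
  0 0 0 0
  0 0 0 1
  1 0 0 0
  1 0 0 0
Max pheromone 1 at (1,3)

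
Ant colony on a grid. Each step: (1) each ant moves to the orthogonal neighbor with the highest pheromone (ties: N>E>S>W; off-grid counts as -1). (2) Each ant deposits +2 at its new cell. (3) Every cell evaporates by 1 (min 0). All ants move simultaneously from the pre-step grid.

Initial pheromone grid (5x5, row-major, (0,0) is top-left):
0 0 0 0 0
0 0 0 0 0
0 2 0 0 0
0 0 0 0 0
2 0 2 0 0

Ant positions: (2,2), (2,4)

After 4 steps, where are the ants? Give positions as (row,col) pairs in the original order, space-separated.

Step 1: ant0:(2,2)->W->(2,1) | ant1:(2,4)->N->(1,4)
  grid max=3 at (2,1)
Step 2: ant0:(2,1)->N->(1,1) | ant1:(1,4)->N->(0,4)
  grid max=2 at (2,1)
Step 3: ant0:(1,1)->S->(2,1) | ant1:(0,4)->S->(1,4)
  grid max=3 at (2,1)
Step 4: ant0:(2,1)->N->(1,1) | ant1:(1,4)->N->(0,4)
  grid max=2 at (2,1)

(1,1) (0,4)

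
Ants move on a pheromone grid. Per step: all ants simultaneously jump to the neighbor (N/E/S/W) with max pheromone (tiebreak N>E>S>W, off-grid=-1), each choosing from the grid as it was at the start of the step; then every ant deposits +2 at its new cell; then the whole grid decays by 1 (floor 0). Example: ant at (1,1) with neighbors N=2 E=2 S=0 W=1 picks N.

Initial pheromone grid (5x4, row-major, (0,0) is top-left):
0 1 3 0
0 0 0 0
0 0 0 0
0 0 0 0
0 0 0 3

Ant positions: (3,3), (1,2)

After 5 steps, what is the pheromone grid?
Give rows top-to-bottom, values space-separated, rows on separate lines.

After step 1: ants at (4,3),(0,2)
  0 0 4 0
  0 0 0 0
  0 0 0 0
  0 0 0 0
  0 0 0 4
After step 2: ants at (3,3),(0,3)
  0 0 3 1
  0 0 0 0
  0 0 0 0
  0 0 0 1
  0 0 0 3
After step 3: ants at (4,3),(0,2)
  0 0 4 0
  0 0 0 0
  0 0 0 0
  0 0 0 0
  0 0 0 4
After step 4: ants at (3,3),(0,3)
  0 0 3 1
  0 0 0 0
  0 0 0 0
  0 0 0 1
  0 0 0 3
After step 5: ants at (4,3),(0,2)
  0 0 4 0
  0 0 0 0
  0 0 0 0
  0 0 0 0
  0 0 0 4

0 0 4 0
0 0 0 0
0 0 0 0
0 0 0 0
0 0 0 4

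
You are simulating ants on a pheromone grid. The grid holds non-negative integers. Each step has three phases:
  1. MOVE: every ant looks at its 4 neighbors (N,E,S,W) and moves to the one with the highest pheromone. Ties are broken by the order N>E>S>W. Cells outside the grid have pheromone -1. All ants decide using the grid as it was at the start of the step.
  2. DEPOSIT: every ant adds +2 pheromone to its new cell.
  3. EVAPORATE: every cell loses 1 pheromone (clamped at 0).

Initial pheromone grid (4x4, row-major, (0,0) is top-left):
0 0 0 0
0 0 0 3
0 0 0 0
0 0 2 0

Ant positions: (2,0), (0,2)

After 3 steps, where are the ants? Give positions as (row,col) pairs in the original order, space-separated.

Step 1: ant0:(2,0)->N->(1,0) | ant1:(0,2)->E->(0,3)
  grid max=2 at (1,3)
Step 2: ant0:(1,0)->N->(0,0) | ant1:(0,3)->S->(1,3)
  grid max=3 at (1,3)
Step 3: ant0:(0,0)->E->(0,1) | ant1:(1,3)->N->(0,3)
  grid max=2 at (1,3)

(0,1) (0,3)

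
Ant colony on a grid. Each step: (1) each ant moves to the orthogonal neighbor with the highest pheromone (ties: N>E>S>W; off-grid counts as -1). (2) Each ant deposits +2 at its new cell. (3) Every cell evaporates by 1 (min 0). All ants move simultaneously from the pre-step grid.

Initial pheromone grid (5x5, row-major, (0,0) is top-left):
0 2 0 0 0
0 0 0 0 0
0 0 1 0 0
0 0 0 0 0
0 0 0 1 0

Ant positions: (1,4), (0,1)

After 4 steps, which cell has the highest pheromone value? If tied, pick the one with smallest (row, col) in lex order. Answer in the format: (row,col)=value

Answer: (0,1)=2

Derivation:
Step 1: ant0:(1,4)->N->(0,4) | ant1:(0,1)->E->(0,2)
  grid max=1 at (0,1)
Step 2: ant0:(0,4)->S->(1,4) | ant1:(0,2)->W->(0,1)
  grid max=2 at (0,1)
Step 3: ant0:(1,4)->N->(0,4) | ant1:(0,1)->E->(0,2)
  grid max=1 at (0,1)
Step 4: ant0:(0,4)->S->(1,4) | ant1:(0,2)->W->(0,1)
  grid max=2 at (0,1)
Final grid:
  0 2 0 0 0
  0 0 0 0 1
  0 0 0 0 0
  0 0 0 0 0
  0 0 0 0 0
Max pheromone 2 at (0,1)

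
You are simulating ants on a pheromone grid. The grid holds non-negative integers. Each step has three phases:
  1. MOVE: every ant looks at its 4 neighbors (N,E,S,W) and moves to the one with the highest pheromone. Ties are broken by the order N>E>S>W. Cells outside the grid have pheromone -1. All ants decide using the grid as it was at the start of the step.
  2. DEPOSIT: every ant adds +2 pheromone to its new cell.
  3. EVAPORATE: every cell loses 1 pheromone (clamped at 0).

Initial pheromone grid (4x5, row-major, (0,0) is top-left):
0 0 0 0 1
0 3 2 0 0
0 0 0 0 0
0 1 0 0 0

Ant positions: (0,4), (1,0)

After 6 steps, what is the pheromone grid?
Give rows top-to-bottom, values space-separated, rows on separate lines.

After step 1: ants at (1,4),(1,1)
  0 0 0 0 0
  0 4 1 0 1
  0 0 0 0 0
  0 0 0 0 0
After step 2: ants at (0,4),(1,2)
  0 0 0 0 1
  0 3 2 0 0
  0 0 0 0 0
  0 0 0 0 0
After step 3: ants at (1,4),(1,1)
  0 0 0 0 0
  0 4 1 0 1
  0 0 0 0 0
  0 0 0 0 0
After step 4: ants at (0,4),(1,2)
  0 0 0 0 1
  0 3 2 0 0
  0 0 0 0 0
  0 0 0 0 0
After step 5: ants at (1,4),(1,1)
  0 0 0 0 0
  0 4 1 0 1
  0 0 0 0 0
  0 0 0 0 0
After step 6: ants at (0,4),(1,2)
  0 0 0 0 1
  0 3 2 0 0
  0 0 0 0 0
  0 0 0 0 0

0 0 0 0 1
0 3 2 0 0
0 0 0 0 0
0 0 0 0 0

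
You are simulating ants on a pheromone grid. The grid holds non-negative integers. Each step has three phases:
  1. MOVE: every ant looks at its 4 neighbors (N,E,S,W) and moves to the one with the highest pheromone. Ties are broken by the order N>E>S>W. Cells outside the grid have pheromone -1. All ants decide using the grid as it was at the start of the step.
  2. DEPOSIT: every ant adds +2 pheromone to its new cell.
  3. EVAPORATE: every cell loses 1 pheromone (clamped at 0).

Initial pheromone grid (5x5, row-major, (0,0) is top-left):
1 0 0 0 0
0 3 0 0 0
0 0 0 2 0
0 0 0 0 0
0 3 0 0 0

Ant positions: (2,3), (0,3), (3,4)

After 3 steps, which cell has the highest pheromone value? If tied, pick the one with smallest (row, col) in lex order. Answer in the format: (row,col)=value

Step 1: ant0:(2,3)->N->(1,3) | ant1:(0,3)->E->(0,4) | ant2:(3,4)->N->(2,4)
  grid max=2 at (1,1)
Step 2: ant0:(1,3)->S->(2,3) | ant1:(0,4)->S->(1,4) | ant2:(2,4)->W->(2,3)
  grid max=4 at (2,3)
Step 3: ant0:(2,3)->N->(1,3) | ant1:(1,4)->N->(0,4) | ant2:(2,3)->N->(1,3)
  grid max=3 at (1,3)
Final grid:
  0 0 0 0 1
  0 0 0 3 0
  0 0 0 3 0
  0 0 0 0 0
  0 0 0 0 0
Max pheromone 3 at (1,3)

Answer: (1,3)=3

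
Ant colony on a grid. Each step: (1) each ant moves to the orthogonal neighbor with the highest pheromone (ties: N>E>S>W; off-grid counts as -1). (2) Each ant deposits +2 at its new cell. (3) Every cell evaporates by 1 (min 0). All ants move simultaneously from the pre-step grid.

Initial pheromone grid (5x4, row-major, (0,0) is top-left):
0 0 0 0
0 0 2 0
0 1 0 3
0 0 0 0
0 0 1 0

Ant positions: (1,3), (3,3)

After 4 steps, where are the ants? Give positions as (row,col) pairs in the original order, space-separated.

Step 1: ant0:(1,3)->S->(2,3) | ant1:(3,3)->N->(2,3)
  grid max=6 at (2,3)
Step 2: ant0:(2,3)->N->(1,3) | ant1:(2,3)->N->(1,3)
  grid max=5 at (2,3)
Step 3: ant0:(1,3)->S->(2,3) | ant1:(1,3)->S->(2,3)
  grid max=8 at (2,3)
Step 4: ant0:(2,3)->N->(1,3) | ant1:(2,3)->N->(1,3)
  grid max=7 at (2,3)

(1,3) (1,3)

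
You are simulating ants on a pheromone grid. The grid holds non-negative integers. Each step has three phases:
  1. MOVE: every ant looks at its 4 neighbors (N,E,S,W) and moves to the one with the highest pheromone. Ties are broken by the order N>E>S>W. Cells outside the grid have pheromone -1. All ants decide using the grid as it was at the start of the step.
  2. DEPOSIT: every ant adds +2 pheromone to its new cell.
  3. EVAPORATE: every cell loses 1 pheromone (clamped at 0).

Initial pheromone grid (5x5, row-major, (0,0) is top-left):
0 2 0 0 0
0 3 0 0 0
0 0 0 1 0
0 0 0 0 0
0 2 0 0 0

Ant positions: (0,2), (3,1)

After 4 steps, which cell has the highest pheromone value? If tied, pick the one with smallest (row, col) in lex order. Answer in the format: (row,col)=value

Step 1: ant0:(0,2)->W->(0,1) | ant1:(3,1)->S->(4,1)
  grid max=3 at (0,1)
Step 2: ant0:(0,1)->S->(1,1) | ant1:(4,1)->N->(3,1)
  grid max=3 at (1,1)
Step 3: ant0:(1,1)->N->(0,1) | ant1:(3,1)->S->(4,1)
  grid max=3 at (0,1)
Step 4: ant0:(0,1)->S->(1,1) | ant1:(4,1)->N->(3,1)
  grid max=3 at (1,1)
Final grid:
  0 2 0 0 0
  0 3 0 0 0
  0 0 0 0 0
  0 1 0 0 0
  0 2 0 0 0
Max pheromone 3 at (1,1)

Answer: (1,1)=3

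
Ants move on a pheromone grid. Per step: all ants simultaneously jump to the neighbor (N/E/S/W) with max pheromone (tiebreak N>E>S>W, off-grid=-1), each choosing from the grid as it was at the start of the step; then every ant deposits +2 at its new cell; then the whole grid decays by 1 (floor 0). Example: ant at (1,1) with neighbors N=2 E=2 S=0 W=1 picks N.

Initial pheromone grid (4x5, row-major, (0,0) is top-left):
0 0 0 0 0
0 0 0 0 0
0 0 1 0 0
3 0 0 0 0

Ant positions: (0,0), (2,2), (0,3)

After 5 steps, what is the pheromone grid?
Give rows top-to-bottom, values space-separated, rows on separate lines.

After step 1: ants at (0,1),(1,2),(0,4)
  0 1 0 0 1
  0 0 1 0 0
  0 0 0 0 0
  2 0 0 0 0
After step 2: ants at (0,2),(0,2),(1,4)
  0 0 3 0 0
  0 0 0 0 1
  0 0 0 0 0
  1 0 0 0 0
After step 3: ants at (0,3),(0,3),(0,4)
  0 0 2 3 1
  0 0 0 0 0
  0 0 0 0 0
  0 0 0 0 0
After step 4: ants at (0,2),(0,2),(0,3)
  0 0 5 4 0
  0 0 0 0 0
  0 0 0 0 0
  0 0 0 0 0
After step 5: ants at (0,3),(0,3),(0,2)
  0 0 6 7 0
  0 0 0 0 0
  0 0 0 0 0
  0 0 0 0 0

0 0 6 7 0
0 0 0 0 0
0 0 0 0 0
0 0 0 0 0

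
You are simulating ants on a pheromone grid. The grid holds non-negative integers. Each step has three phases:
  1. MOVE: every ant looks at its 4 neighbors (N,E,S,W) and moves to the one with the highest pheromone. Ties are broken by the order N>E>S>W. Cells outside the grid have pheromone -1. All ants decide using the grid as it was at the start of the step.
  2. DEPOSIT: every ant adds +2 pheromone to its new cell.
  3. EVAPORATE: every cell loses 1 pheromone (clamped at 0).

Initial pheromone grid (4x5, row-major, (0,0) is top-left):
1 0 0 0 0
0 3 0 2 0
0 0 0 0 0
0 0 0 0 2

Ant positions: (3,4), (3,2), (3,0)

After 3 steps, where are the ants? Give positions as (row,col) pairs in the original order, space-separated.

Step 1: ant0:(3,4)->N->(2,4) | ant1:(3,2)->N->(2,2) | ant2:(3,0)->N->(2,0)
  grid max=2 at (1,1)
Step 2: ant0:(2,4)->S->(3,4) | ant1:(2,2)->N->(1,2) | ant2:(2,0)->N->(1,0)
  grid max=2 at (3,4)
Step 3: ant0:(3,4)->N->(2,4) | ant1:(1,2)->W->(1,1) | ant2:(1,0)->E->(1,1)
  grid max=4 at (1,1)

(2,4) (1,1) (1,1)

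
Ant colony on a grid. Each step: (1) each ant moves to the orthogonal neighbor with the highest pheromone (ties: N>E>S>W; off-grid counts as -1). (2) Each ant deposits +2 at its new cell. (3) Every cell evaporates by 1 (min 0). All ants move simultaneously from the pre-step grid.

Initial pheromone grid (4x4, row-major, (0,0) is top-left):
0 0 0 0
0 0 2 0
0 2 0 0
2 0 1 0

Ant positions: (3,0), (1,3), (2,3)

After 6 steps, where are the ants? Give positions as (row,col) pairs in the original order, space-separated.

Step 1: ant0:(3,0)->N->(2,0) | ant1:(1,3)->W->(1,2) | ant2:(2,3)->N->(1,3)
  grid max=3 at (1,2)
Step 2: ant0:(2,0)->E->(2,1) | ant1:(1,2)->E->(1,3) | ant2:(1,3)->W->(1,2)
  grid max=4 at (1,2)
Step 3: ant0:(2,1)->N->(1,1) | ant1:(1,3)->W->(1,2) | ant2:(1,2)->E->(1,3)
  grid max=5 at (1,2)
Step 4: ant0:(1,1)->E->(1,2) | ant1:(1,2)->E->(1,3) | ant2:(1,3)->W->(1,2)
  grid max=8 at (1,2)
Step 5: ant0:(1,2)->E->(1,3) | ant1:(1,3)->W->(1,2) | ant2:(1,2)->E->(1,3)
  grid max=9 at (1,2)
Step 6: ant0:(1,3)->W->(1,2) | ant1:(1,2)->E->(1,3) | ant2:(1,3)->W->(1,2)
  grid max=12 at (1,2)

(1,2) (1,3) (1,2)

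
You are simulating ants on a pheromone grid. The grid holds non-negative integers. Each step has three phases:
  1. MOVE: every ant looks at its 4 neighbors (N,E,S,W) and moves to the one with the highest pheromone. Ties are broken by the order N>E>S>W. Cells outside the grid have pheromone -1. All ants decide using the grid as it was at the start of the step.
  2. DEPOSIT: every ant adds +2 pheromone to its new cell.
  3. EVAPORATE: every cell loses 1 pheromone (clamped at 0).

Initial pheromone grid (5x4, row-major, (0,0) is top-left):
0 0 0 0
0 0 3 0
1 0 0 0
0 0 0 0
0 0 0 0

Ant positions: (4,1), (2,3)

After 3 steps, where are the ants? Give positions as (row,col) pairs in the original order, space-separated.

Step 1: ant0:(4,1)->N->(3,1) | ant1:(2,3)->N->(1,3)
  grid max=2 at (1,2)
Step 2: ant0:(3,1)->N->(2,1) | ant1:(1,3)->W->(1,2)
  grid max=3 at (1,2)
Step 3: ant0:(2,1)->N->(1,1) | ant1:(1,2)->N->(0,2)
  grid max=2 at (1,2)

(1,1) (0,2)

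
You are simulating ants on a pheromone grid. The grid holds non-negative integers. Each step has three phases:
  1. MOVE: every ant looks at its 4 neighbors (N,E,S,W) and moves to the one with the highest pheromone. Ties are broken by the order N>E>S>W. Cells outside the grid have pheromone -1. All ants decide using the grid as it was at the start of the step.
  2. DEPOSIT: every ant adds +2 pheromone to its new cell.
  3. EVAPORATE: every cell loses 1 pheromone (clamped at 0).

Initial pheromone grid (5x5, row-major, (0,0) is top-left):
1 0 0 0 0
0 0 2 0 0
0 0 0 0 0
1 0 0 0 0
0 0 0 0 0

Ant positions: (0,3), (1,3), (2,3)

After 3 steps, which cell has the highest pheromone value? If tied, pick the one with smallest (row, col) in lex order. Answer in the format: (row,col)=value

Answer: (1,2)=5

Derivation:
Step 1: ant0:(0,3)->E->(0,4) | ant1:(1,3)->W->(1,2) | ant2:(2,3)->N->(1,3)
  grid max=3 at (1,2)
Step 2: ant0:(0,4)->S->(1,4) | ant1:(1,2)->E->(1,3) | ant2:(1,3)->W->(1,2)
  grid max=4 at (1,2)
Step 3: ant0:(1,4)->W->(1,3) | ant1:(1,3)->W->(1,2) | ant2:(1,2)->E->(1,3)
  grid max=5 at (1,2)
Final grid:
  0 0 0 0 0
  0 0 5 5 0
  0 0 0 0 0
  0 0 0 0 0
  0 0 0 0 0
Max pheromone 5 at (1,2)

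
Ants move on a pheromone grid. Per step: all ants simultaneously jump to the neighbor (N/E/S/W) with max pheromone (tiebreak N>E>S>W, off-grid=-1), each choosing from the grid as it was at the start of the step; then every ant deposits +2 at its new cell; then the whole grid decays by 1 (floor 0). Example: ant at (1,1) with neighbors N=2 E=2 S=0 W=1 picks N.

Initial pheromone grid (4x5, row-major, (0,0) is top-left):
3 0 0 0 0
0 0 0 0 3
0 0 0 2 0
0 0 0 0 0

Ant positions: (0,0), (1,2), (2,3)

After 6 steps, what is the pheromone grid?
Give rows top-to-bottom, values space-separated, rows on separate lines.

After step 1: ants at (0,1),(0,2),(1,3)
  2 1 1 0 0
  0 0 0 1 2
  0 0 0 1 0
  0 0 0 0 0
After step 2: ants at (0,0),(0,1),(1,4)
  3 2 0 0 0
  0 0 0 0 3
  0 0 0 0 0
  0 0 0 0 0
After step 3: ants at (0,1),(0,0),(0,4)
  4 3 0 0 1
  0 0 0 0 2
  0 0 0 0 0
  0 0 0 0 0
After step 4: ants at (0,0),(0,1),(1,4)
  5 4 0 0 0
  0 0 0 0 3
  0 0 0 0 0
  0 0 0 0 0
After step 5: ants at (0,1),(0,0),(0,4)
  6 5 0 0 1
  0 0 0 0 2
  0 0 0 0 0
  0 0 0 0 0
After step 6: ants at (0,0),(0,1),(1,4)
  7 6 0 0 0
  0 0 0 0 3
  0 0 0 0 0
  0 0 0 0 0

7 6 0 0 0
0 0 0 0 3
0 0 0 0 0
0 0 0 0 0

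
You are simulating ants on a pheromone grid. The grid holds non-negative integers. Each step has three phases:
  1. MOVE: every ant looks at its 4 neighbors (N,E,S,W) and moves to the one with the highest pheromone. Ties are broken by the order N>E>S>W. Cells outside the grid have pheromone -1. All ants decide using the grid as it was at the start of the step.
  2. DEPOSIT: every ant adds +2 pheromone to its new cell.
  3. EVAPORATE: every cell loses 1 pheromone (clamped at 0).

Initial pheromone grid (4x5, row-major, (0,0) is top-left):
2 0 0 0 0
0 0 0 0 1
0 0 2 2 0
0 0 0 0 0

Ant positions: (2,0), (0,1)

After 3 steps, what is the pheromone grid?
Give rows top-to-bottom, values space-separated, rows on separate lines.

After step 1: ants at (1,0),(0,0)
  3 0 0 0 0
  1 0 0 0 0
  0 0 1 1 0
  0 0 0 0 0
After step 2: ants at (0,0),(1,0)
  4 0 0 0 0
  2 0 0 0 0
  0 0 0 0 0
  0 0 0 0 0
After step 3: ants at (1,0),(0,0)
  5 0 0 0 0
  3 0 0 0 0
  0 0 0 0 0
  0 0 0 0 0

5 0 0 0 0
3 0 0 0 0
0 0 0 0 0
0 0 0 0 0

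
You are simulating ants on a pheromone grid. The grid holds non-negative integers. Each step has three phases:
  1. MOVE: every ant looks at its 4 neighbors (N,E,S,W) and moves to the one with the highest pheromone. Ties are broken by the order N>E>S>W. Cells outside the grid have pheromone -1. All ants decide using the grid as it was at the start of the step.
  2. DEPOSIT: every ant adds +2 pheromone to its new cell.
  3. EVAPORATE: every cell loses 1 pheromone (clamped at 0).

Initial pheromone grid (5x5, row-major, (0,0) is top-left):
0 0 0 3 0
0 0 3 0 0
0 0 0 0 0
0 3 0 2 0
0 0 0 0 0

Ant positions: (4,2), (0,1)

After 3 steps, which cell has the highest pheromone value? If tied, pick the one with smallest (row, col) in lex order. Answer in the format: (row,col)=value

Step 1: ant0:(4,2)->N->(3,2) | ant1:(0,1)->E->(0,2)
  grid max=2 at (0,3)
Step 2: ant0:(3,2)->W->(3,1) | ant1:(0,2)->E->(0,3)
  grid max=3 at (0,3)
Step 3: ant0:(3,1)->N->(2,1) | ant1:(0,3)->E->(0,4)
  grid max=2 at (0,3)
Final grid:
  0 0 0 2 1
  0 0 0 0 0
  0 1 0 0 0
  0 2 0 0 0
  0 0 0 0 0
Max pheromone 2 at (0,3)

Answer: (0,3)=2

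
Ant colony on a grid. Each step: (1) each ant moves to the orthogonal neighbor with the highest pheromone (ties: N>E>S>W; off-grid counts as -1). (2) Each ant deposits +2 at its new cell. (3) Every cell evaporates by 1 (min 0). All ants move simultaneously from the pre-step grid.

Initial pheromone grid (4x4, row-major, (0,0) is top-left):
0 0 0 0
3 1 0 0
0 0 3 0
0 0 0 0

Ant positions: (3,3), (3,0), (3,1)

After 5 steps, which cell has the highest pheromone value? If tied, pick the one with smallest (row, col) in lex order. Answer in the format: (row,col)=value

Step 1: ant0:(3,3)->N->(2,3) | ant1:(3,0)->N->(2,0) | ant2:(3,1)->N->(2,1)
  grid max=2 at (1,0)
Step 2: ant0:(2,3)->W->(2,2) | ant1:(2,0)->N->(1,0) | ant2:(2,1)->E->(2,2)
  grid max=5 at (2,2)
Step 3: ant0:(2,2)->N->(1,2) | ant1:(1,0)->N->(0,0) | ant2:(2,2)->N->(1,2)
  grid max=4 at (2,2)
Step 4: ant0:(1,2)->S->(2,2) | ant1:(0,0)->S->(1,0) | ant2:(1,2)->S->(2,2)
  grid max=7 at (2,2)
Step 5: ant0:(2,2)->N->(1,2) | ant1:(1,0)->N->(0,0) | ant2:(2,2)->N->(1,2)
  grid max=6 at (2,2)
Final grid:
  1 0 0 0
  2 0 5 0
  0 0 6 0
  0 0 0 0
Max pheromone 6 at (2,2)

Answer: (2,2)=6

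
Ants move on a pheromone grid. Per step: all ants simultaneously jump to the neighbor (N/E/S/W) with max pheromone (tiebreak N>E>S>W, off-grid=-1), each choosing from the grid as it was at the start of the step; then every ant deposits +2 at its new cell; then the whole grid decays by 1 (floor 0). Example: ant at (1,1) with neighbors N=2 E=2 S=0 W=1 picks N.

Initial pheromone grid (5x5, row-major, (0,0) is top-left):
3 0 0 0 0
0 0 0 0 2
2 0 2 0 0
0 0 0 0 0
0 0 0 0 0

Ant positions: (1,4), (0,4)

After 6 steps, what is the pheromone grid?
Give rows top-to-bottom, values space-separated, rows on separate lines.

After step 1: ants at (0,4),(1,4)
  2 0 0 0 1
  0 0 0 0 3
  1 0 1 0 0
  0 0 0 0 0
  0 0 0 0 0
After step 2: ants at (1,4),(0,4)
  1 0 0 0 2
  0 0 0 0 4
  0 0 0 0 0
  0 0 0 0 0
  0 0 0 0 0
After step 3: ants at (0,4),(1,4)
  0 0 0 0 3
  0 0 0 0 5
  0 0 0 0 0
  0 0 0 0 0
  0 0 0 0 0
After step 4: ants at (1,4),(0,4)
  0 0 0 0 4
  0 0 0 0 6
  0 0 0 0 0
  0 0 0 0 0
  0 0 0 0 0
After step 5: ants at (0,4),(1,4)
  0 0 0 0 5
  0 0 0 0 7
  0 0 0 0 0
  0 0 0 0 0
  0 0 0 0 0
After step 6: ants at (1,4),(0,4)
  0 0 0 0 6
  0 0 0 0 8
  0 0 0 0 0
  0 0 0 0 0
  0 0 0 0 0

0 0 0 0 6
0 0 0 0 8
0 0 0 0 0
0 0 0 0 0
0 0 0 0 0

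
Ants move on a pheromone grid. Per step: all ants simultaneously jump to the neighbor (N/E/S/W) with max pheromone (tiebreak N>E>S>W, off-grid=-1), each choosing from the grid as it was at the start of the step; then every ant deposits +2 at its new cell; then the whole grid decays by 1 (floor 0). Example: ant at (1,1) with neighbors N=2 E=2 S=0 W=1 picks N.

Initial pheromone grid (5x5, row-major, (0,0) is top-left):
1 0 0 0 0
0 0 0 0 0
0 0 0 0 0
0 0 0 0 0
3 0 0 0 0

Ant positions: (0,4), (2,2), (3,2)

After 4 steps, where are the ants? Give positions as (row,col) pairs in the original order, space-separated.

Step 1: ant0:(0,4)->S->(1,4) | ant1:(2,2)->N->(1,2) | ant2:(3,2)->N->(2,2)
  grid max=2 at (4,0)
Step 2: ant0:(1,4)->N->(0,4) | ant1:(1,2)->S->(2,2) | ant2:(2,2)->N->(1,2)
  grid max=2 at (1,2)
Step 3: ant0:(0,4)->S->(1,4) | ant1:(2,2)->N->(1,2) | ant2:(1,2)->S->(2,2)
  grid max=3 at (1,2)
Step 4: ant0:(1,4)->N->(0,4) | ant1:(1,2)->S->(2,2) | ant2:(2,2)->N->(1,2)
  grid max=4 at (1,2)

(0,4) (2,2) (1,2)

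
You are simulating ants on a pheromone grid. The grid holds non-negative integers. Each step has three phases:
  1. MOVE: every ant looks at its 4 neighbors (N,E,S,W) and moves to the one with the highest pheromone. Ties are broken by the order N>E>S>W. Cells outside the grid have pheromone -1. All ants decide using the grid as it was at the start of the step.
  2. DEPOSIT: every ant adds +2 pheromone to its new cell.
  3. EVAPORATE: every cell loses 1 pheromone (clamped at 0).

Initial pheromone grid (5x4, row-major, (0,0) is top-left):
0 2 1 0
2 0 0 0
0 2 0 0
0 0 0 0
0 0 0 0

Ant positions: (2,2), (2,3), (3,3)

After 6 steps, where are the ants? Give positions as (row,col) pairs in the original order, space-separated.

Step 1: ant0:(2,2)->W->(2,1) | ant1:(2,3)->N->(1,3) | ant2:(3,3)->N->(2,3)
  grid max=3 at (2,1)
Step 2: ant0:(2,1)->N->(1,1) | ant1:(1,3)->S->(2,3) | ant2:(2,3)->N->(1,3)
  grid max=2 at (1,3)
Step 3: ant0:(1,1)->S->(2,1) | ant1:(2,3)->N->(1,3) | ant2:(1,3)->S->(2,3)
  grid max=3 at (1,3)
Step 4: ant0:(2,1)->N->(1,1) | ant1:(1,3)->S->(2,3) | ant2:(2,3)->N->(1,3)
  grid max=4 at (1,3)
Step 5: ant0:(1,1)->S->(2,1) | ant1:(2,3)->N->(1,3) | ant2:(1,3)->S->(2,3)
  grid max=5 at (1,3)
Step 6: ant0:(2,1)->N->(1,1) | ant1:(1,3)->S->(2,3) | ant2:(2,3)->N->(1,3)
  grid max=6 at (1,3)

(1,1) (2,3) (1,3)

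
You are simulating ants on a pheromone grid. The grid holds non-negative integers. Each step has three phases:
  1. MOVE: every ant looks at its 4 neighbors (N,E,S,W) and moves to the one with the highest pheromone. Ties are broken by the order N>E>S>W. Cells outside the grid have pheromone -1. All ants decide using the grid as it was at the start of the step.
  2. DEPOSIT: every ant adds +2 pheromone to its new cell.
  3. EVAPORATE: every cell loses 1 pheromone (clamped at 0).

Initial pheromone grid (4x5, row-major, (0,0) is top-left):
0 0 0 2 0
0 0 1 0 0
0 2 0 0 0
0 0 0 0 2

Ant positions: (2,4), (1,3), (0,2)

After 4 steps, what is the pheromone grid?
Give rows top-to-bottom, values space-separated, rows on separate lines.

After step 1: ants at (3,4),(0,3),(0,3)
  0 0 0 5 0
  0 0 0 0 0
  0 1 0 0 0
  0 0 0 0 3
After step 2: ants at (2,4),(0,4),(0,4)
  0 0 0 4 3
  0 0 0 0 0
  0 0 0 0 1
  0 0 0 0 2
After step 3: ants at (3,4),(0,3),(0,3)
  0 0 0 7 2
  0 0 0 0 0
  0 0 0 0 0
  0 0 0 0 3
After step 4: ants at (2,4),(0,4),(0,4)
  0 0 0 6 5
  0 0 0 0 0
  0 0 0 0 1
  0 0 0 0 2

0 0 0 6 5
0 0 0 0 0
0 0 0 0 1
0 0 0 0 2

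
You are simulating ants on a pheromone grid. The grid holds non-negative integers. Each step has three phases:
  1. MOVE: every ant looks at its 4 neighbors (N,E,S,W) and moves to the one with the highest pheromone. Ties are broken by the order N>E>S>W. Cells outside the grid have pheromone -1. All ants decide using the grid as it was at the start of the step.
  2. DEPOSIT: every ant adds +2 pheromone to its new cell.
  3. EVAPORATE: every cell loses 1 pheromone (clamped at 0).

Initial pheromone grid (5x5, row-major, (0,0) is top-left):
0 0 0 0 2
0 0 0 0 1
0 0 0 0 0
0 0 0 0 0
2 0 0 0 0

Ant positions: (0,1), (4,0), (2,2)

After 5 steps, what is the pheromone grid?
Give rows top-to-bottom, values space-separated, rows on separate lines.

After step 1: ants at (0,2),(3,0),(1,2)
  0 0 1 0 1
  0 0 1 0 0
  0 0 0 0 0
  1 0 0 0 0
  1 0 0 0 0
After step 2: ants at (1,2),(4,0),(0,2)
  0 0 2 0 0
  0 0 2 0 0
  0 0 0 0 0
  0 0 0 0 0
  2 0 0 0 0
After step 3: ants at (0,2),(3,0),(1,2)
  0 0 3 0 0
  0 0 3 0 0
  0 0 0 0 0
  1 0 0 0 0
  1 0 0 0 0
After step 4: ants at (1,2),(4,0),(0,2)
  0 0 4 0 0
  0 0 4 0 0
  0 0 0 0 0
  0 0 0 0 0
  2 0 0 0 0
After step 5: ants at (0,2),(3,0),(1,2)
  0 0 5 0 0
  0 0 5 0 0
  0 0 0 0 0
  1 0 0 0 0
  1 0 0 0 0

0 0 5 0 0
0 0 5 0 0
0 0 0 0 0
1 0 0 0 0
1 0 0 0 0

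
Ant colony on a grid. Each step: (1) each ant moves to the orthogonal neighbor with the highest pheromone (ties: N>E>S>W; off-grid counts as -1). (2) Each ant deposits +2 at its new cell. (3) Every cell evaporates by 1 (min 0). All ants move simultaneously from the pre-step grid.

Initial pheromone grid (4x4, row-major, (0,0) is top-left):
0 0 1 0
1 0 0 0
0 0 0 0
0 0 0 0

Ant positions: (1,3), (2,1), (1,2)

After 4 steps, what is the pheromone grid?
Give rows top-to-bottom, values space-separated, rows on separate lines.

After step 1: ants at (0,3),(1,1),(0,2)
  0 0 2 1
  0 1 0 0
  0 0 0 0
  0 0 0 0
After step 2: ants at (0,2),(0,1),(0,3)
  0 1 3 2
  0 0 0 0
  0 0 0 0
  0 0 0 0
After step 3: ants at (0,3),(0,2),(0,2)
  0 0 6 3
  0 0 0 0
  0 0 0 0
  0 0 0 0
After step 4: ants at (0,2),(0,3),(0,3)
  0 0 7 6
  0 0 0 0
  0 0 0 0
  0 0 0 0

0 0 7 6
0 0 0 0
0 0 0 0
0 0 0 0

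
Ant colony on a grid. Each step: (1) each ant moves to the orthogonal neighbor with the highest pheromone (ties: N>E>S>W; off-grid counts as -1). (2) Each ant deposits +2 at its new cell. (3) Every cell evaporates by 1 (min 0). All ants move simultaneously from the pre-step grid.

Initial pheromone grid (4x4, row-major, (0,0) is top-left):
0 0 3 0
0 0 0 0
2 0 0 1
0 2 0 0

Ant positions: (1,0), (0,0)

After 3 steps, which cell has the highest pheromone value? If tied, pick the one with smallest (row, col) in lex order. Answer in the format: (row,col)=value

Step 1: ant0:(1,0)->S->(2,0) | ant1:(0,0)->E->(0,1)
  grid max=3 at (2,0)
Step 2: ant0:(2,0)->N->(1,0) | ant1:(0,1)->E->(0,2)
  grid max=3 at (0,2)
Step 3: ant0:(1,0)->S->(2,0) | ant1:(0,2)->E->(0,3)
  grid max=3 at (2,0)
Final grid:
  0 0 2 1
  0 0 0 0
  3 0 0 0
  0 0 0 0
Max pheromone 3 at (2,0)

Answer: (2,0)=3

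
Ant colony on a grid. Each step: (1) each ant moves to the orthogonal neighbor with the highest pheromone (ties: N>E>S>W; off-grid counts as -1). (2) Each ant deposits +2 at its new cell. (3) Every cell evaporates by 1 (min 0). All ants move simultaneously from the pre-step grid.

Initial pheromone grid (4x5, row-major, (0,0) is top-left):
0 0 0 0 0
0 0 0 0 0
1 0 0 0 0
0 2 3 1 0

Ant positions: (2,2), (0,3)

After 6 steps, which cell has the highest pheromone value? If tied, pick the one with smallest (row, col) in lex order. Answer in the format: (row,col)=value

Answer: (3,2)=3

Derivation:
Step 1: ant0:(2,2)->S->(3,2) | ant1:(0,3)->E->(0,4)
  grid max=4 at (3,2)
Step 2: ant0:(3,2)->W->(3,1) | ant1:(0,4)->S->(1,4)
  grid max=3 at (3,2)
Step 3: ant0:(3,1)->E->(3,2) | ant1:(1,4)->N->(0,4)
  grid max=4 at (3,2)
Step 4: ant0:(3,2)->W->(3,1) | ant1:(0,4)->S->(1,4)
  grid max=3 at (3,2)
Step 5: ant0:(3,1)->E->(3,2) | ant1:(1,4)->N->(0,4)
  grid max=4 at (3,2)
Step 6: ant0:(3,2)->W->(3,1) | ant1:(0,4)->S->(1,4)
  grid max=3 at (3,2)
Final grid:
  0 0 0 0 0
  0 0 0 0 1
  0 0 0 0 0
  0 2 3 0 0
Max pheromone 3 at (3,2)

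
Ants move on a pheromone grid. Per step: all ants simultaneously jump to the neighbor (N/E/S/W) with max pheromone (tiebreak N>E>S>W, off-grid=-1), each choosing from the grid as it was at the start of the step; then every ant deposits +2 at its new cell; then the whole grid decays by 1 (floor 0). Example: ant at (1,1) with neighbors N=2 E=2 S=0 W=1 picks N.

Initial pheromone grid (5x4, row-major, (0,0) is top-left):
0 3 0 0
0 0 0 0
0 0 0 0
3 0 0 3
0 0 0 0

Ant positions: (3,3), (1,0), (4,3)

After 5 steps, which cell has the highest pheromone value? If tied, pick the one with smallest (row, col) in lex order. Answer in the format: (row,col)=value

Step 1: ant0:(3,3)->N->(2,3) | ant1:(1,0)->N->(0,0) | ant2:(4,3)->N->(3,3)
  grid max=4 at (3,3)
Step 2: ant0:(2,3)->S->(3,3) | ant1:(0,0)->E->(0,1) | ant2:(3,3)->N->(2,3)
  grid max=5 at (3,3)
Step 3: ant0:(3,3)->N->(2,3) | ant1:(0,1)->E->(0,2) | ant2:(2,3)->S->(3,3)
  grid max=6 at (3,3)
Step 4: ant0:(2,3)->S->(3,3) | ant1:(0,2)->W->(0,1) | ant2:(3,3)->N->(2,3)
  grid max=7 at (3,3)
Step 5: ant0:(3,3)->N->(2,3) | ant1:(0,1)->E->(0,2) | ant2:(2,3)->S->(3,3)
  grid max=8 at (3,3)
Final grid:
  0 2 1 0
  0 0 0 0
  0 0 0 5
  0 0 0 8
  0 0 0 0
Max pheromone 8 at (3,3)

Answer: (3,3)=8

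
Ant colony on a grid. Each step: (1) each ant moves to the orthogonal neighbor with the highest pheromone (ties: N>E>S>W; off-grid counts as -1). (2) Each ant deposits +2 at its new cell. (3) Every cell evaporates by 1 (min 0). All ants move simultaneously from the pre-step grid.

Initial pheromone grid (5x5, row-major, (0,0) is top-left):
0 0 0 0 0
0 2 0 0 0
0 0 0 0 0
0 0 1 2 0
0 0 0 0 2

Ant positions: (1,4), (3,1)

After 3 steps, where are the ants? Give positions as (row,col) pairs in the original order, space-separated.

Step 1: ant0:(1,4)->N->(0,4) | ant1:(3,1)->E->(3,2)
  grid max=2 at (3,2)
Step 2: ant0:(0,4)->S->(1,4) | ant1:(3,2)->E->(3,3)
  grid max=2 at (3,3)
Step 3: ant0:(1,4)->N->(0,4) | ant1:(3,3)->W->(3,2)
  grid max=2 at (3,2)

(0,4) (3,2)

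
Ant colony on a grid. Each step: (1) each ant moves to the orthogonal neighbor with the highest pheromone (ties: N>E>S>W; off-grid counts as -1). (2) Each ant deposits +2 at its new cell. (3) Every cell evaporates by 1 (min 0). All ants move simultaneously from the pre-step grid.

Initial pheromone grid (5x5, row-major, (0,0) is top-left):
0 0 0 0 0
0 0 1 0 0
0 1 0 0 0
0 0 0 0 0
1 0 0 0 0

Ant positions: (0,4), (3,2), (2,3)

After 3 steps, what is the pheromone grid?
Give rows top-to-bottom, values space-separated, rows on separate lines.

After step 1: ants at (1,4),(2,2),(1,3)
  0 0 0 0 0
  0 0 0 1 1
  0 0 1 0 0
  0 0 0 0 0
  0 0 0 0 0
After step 2: ants at (1,3),(1,2),(1,4)
  0 0 0 0 0
  0 0 1 2 2
  0 0 0 0 0
  0 0 0 0 0
  0 0 0 0 0
After step 3: ants at (1,4),(1,3),(1,3)
  0 0 0 0 0
  0 0 0 5 3
  0 0 0 0 0
  0 0 0 0 0
  0 0 0 0 0

0 0 0 0 0
0 0 0 5 3
0 0 0 0 0
0 0 0 0 0
0 0 0 0 0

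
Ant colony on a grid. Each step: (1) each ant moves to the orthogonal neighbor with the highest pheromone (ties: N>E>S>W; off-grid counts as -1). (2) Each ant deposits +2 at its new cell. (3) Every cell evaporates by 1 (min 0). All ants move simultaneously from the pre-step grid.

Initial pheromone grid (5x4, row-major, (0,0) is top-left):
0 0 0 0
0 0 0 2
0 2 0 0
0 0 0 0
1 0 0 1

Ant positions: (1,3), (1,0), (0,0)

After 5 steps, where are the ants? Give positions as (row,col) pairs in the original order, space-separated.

Step 1: ant0:(1,3)->N->(0,3) | ant1:(1,0)->N->(0,0) | ant2:(0,0)->E->(0,1)
  grid max=1 at (0,0)
Step 2: ant0:(0,3)->S->(1,3) | ant1:(0,0)->E->(0,1) | ant2:(0,1)->W->(0,0)
  grid max=2 at (0,0)
Step 3: ant0:(1,3)->N->(0,3) | ant1:(0,1)->W->(0,0) | ant2:(0,0)->E->(0,1)
  grid max=3 at (0,0)
Step 4: ant0:(0,3)->S->(1,3) | ant1:(0,0)->E->(0,1) | ant2:(0,1)->W->(0,0)
  grid max=4 at (0,0)
Step 5: ant0:(1,3)->N->(0,3) | ant1:(0,1)->W->(0,0) | ant2:(0,0)->E->(0,1)
  grid max=5 at (0,0)

(0,3) (0,0) (0,1)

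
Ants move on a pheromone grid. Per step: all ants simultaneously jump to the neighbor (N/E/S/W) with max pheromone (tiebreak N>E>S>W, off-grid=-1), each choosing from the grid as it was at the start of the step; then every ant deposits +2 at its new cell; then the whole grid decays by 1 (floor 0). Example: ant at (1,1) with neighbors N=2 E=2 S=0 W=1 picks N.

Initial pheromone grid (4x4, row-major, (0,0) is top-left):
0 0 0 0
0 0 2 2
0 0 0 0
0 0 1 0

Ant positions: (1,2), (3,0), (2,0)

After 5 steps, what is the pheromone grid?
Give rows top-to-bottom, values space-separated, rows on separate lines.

After step 1: ants at (1,3),(2,0),(1,0)
  0 0 0 0
  1 0 1 3
  1 0 0 0
  0 0 0 0
After step 2: ants at (1,2),(1,0),(2,0)
  0 0 0 0
  2 0 2 2
  2 0 0 0
  0 0 0 0
After step 3: ants at (1,3),(2,0),(1,0)
  0 0 0 0
  3 0 1 3
  3 0 0 0
  0 0 0 0
After step 4: ants at (1,2),(1,0),(2,0)
  0 0 0 0
  4 0 2 2
  4 0 0 0
  0 0 0 0
After step 5: ants at (1,3),(2,0),(1,0)
  0 0 0 0
  5 0 1 3
  5 0 0 0
  0 0 0 0

0 0 0 0
5 0 1 3
5 0 0 0
0 0 0 0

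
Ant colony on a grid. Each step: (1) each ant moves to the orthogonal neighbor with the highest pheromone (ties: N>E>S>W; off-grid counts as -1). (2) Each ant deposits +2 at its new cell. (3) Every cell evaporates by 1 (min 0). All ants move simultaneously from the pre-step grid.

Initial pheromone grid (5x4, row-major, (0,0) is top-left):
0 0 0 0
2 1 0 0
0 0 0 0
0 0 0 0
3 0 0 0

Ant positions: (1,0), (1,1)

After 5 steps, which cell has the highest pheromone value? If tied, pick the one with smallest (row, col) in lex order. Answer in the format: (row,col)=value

Answer: (1,0)=7

Derivation:
Step 1: ant0:(1,0)->E->(1,1) | ant1:(1,1)->W->(1,0)
  grid max=3 at (1,0)
Step 2: ant0:(1,1)->W->(1,0) | ant1:(1,0)->E->(1,1)
  grid max=4 at (1,0)
Step 3: ant0:(1,0)->E->(1,1) | ant1:(1,1)->W->(1,0)
  grid max=5 at (1,0)
Step 4: ant0:(1,1)->W->(1,0) | ant1:(1,0)->E->(1,1)
  grid max=6 at (1,0)
Step 5: ant0:(1,0)->E->(1,1) | ant1:(1,1)->W->(1,0)
  grid max=7 at (1,0)
Final grid:
  0 0 0 0
  7 6 0 0
  0 0 0 0
  0 0 0 0
  0 0 0 0
Max pheromone 7 at (1,0)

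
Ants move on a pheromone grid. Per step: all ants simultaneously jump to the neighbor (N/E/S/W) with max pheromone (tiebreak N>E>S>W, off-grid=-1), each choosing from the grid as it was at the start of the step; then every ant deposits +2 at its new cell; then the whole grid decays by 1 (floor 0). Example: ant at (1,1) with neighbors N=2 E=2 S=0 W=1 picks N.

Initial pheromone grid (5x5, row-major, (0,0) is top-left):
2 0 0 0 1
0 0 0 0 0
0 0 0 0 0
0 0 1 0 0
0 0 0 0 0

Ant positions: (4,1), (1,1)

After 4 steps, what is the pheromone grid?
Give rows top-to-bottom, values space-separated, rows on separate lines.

After step 1: ants at (3,1),(0,1)
  1 1 0 0 0
  0 0 0 0 0
  0 0 0 0 0
  0 1 0 0 0
  0 0 0 0 0
After step 2: ants at (2,1),(0,0)
  2 0 0 0 0
  0 0 0 0 0
  0 1 0 0 0
  0 0 0 0 0
  0 0 0 0 0
After step 3: ants at (1,1),(0,1)
  1 1 0 0 0
  0 1 0 0 0
  0 0 0 0 0
  0 0 0 0 0
  0 0 0 0 0
After step 4: ants at (0,1),(1,1)
  0 2 0 0 0
  0 2 0 0 0
  0 0 0 0 0
  0 0 0 0 0
  0 0 0 0 0

0 2 0 0 0
0 2 0 0 0
0 0 0 0 0
0 0 0 0 0
0 0 0 0 0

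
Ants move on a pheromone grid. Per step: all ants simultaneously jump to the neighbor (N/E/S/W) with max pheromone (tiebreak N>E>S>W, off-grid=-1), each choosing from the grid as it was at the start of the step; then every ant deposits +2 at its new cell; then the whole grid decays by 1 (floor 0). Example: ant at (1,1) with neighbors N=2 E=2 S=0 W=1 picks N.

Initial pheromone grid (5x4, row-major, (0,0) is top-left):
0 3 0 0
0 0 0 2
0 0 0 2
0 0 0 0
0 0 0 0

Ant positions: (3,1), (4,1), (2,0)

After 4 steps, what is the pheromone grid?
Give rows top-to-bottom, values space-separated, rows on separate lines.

After step 1: ants at (2,1),(3,1),(1,0)
  0 2 0 0
  1 0 0 1
  0 1 0 1
  0 1 0 0
  0 0 0 0
After step 2: ants at (3,1),(2,1),(0,0)
  1 1 0 0
  0 0 0 0
  0 2 0 0
  0 2 0 0
  0 0 0 0
After step 3: ants at (2,1),(3,1),(0,1)
  0 2 0 0
  0 0 0 0
  0 3 0 0
  0 3 0 0
  0 0 0 0
After step 4: ants at (3,1),(2,1),(0,2)
  0 1 1 0
  0 0 0 0
  0 4 0 0
  0 4 0 0
  0 0 0 0

0 1 1 0
0 0 0 0
0 4 0 0
0 4 0 0
0 0 0 0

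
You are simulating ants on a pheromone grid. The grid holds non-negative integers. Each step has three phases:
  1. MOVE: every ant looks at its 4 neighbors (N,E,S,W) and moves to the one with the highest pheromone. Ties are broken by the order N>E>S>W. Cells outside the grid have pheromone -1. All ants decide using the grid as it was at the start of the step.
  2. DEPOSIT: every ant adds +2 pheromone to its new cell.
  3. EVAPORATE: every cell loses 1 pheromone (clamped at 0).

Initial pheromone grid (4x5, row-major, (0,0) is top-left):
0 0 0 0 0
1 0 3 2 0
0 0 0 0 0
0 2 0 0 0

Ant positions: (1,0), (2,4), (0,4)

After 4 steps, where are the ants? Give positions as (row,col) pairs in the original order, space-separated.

Step 1: ant0:(1,0)->N->(0,0) | ant1:(2,4)->N->(1,4) | ant2:(0,4)->S->(1,4)
  grid max=3 at (1,4)
Step 2: ant0:(0,0)->E->(0,1) | ant1:(1,4)->W->(1,3) | ant2:(1,4)->W->(1,3)
  grid max=4 at (1,3)
Step 3: ant0:(0,1)->E->(0,2) | ant1:(1,3)->E->(1,4) | ant2:(1,3)->E->(1,4)
  grid max=5 at (1,4)
Step 4: ant0:(0,2)->E->(0,3) | ant1:(1,4)->W->(1,3) | ant2:(1,4)->W->(1,3)
  grid max=6 at (1,3)

(0,3) (1,3) (1,3)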